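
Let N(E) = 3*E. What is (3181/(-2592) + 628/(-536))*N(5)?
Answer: -2082995/57888 ≈ -35.983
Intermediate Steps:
(3181/(-2592) + 628/(-536))*N(5) = (3181/(-2592) + 628/(-536))*(3*5) = (3181*(-1/2592) + 628*(-1/536))*15 = (-3181/2592 - 157/134)*15 = -416599/173664*15 = -2082995/57888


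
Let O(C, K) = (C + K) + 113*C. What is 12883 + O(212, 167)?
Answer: 37218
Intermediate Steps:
O(C, K) = K + 114*C
12883 + O(212, 167) = 12883 + (167 + 114*212) = 12883 + (167 + 24168) = 12883 + 24335 = 37218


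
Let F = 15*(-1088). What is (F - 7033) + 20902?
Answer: -2451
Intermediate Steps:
F = -16320
(F - 7033) + 20902 = (-16320 - 7033) + 20902 = -23353 + 20902 = -2451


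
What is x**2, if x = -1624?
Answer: 2637376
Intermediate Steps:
x**2 = (-1624)**2 = 2637376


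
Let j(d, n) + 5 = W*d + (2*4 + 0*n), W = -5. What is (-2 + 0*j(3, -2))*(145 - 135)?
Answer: -20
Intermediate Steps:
j(d, n) = 3 - 5*d (j(d, n) = -5 + (-5*d + (2*4 + 0*n)) = -5 + (-5*d + (8 + 0)) = -5 + (-5*d + 8) = -5 + (8 - 5*d) = 3 - 5*d)
(-2 + 0*j(3, -2))*(145 - 135) = (-2 + 0*(3 - 5*3))*(145 - 135) = (-2 + 0*(3 - 15))*10 = (-2 + 0*(-12))*10 = (-2 + 0)*10 = -2*10 = -20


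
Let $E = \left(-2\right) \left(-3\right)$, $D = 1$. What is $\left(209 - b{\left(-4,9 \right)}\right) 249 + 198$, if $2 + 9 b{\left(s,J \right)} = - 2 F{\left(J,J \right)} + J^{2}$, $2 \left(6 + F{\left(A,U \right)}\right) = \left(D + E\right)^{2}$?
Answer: $51077$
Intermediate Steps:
$E = 6$
$F{\left(A,U \right)} = \frac{37}{2}$ ($F{\left(A,U \right)} = -6 + \frac{\left(1 + 6\right)^{2}}{2} = -6 + \frac{7^{2}}{2} = -6 + \frac{1}{2} \cdot 49 = -6 + \frac{49}{2} = \frac{37}{2}$)
$b{\left(s,J \right)} = - \frac{13}{3} + \frac{J^{2}}{9}$ ($b{\left(s,J \right)} = - \frac{2}{9} + \frac{\left(-2\right) \frac{37}{2} + J^{2}}{9} = - \frac{2}{9} + \frac{-37 + J^{2}}{9} = - \frac{2}{9} + \left(- \frac{37}{9} + \frac{J^{2}}{9}\right) = - \frac{13}{3} + \frac{J^{2}}{9}$)
$\left(209 - b{\left(-4,9 \right)}\right) 249 + 198 = \left(209 - \left(- \frac{13}{3} + \frac{9^{2}}{9}\right)\right) 249 + 198 = \left(209 - \left(- \frac{13}{3} + \frac{1}{9} \cdot 81\right)\right) 249 + 198 = \left(209 - \left(- \frac{13}{3} + 9\right)\right) 249 + 198 = \left(209 - \frac{14}{3}\right) 249 + 198 = \frac{613}{3} \cdot 249 + 198 = 50879 + 198 = 51077$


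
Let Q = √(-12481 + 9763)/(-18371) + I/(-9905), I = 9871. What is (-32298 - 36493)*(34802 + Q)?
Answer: -23712528667749/9905 + 206373*I*√302/18371 ≈ -2.394e+9 + 195.22*I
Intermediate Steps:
Q = -9871/9905 - 3*I*√302/18371 (Q = √(-12481 + 9763)/(-18371) + 9871/(-9905) = √(-2718)*(-1/18371) + 9871*(-1/9905) = (3*I*√302)*(-1/18371) - 9871/9905 = -3*I*√302/18371 - 9871/9905 = -9871/9905 - 3*I*√302/18371 ≈ -0.99657 - 0.0028379*I)
(-32298 - 36493)*(34802 + Q) = (-32298 - 36493)*(34802 + (-9871/9905 - 3*I*√302/18371)) = -68791*(344703939/9905 - 3*I*√302/18371) = -23712528667749/9905 + 206373*I*√302/18371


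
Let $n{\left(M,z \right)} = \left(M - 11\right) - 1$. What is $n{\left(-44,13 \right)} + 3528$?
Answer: $3472$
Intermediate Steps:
$n{\left(M,z \right)} = -12 + M$ ($n{\left(M,z \right)} = \left(-11 + M\right) - 1 = -12 + M$)
$n{\left(-44,13 \right)} + 3528 = \left(-12 - 44\right) + 3528 = -56 + 3528 = 3472$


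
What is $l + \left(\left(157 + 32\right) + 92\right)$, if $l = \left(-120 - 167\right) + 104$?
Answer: $98$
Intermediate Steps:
$l = -183$ ($l = -287 + 104 = -183$)
$l + \left(\left(157 + 32\right) + 92\right) = -183 + \left(\left(157 + 32\right) + 92\right) = -183 + \left(189 + 92\right) = -183 + 281 = 98$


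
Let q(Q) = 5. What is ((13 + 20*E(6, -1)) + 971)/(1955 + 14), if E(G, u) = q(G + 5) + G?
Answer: 1204/1969 ≈ 0.61148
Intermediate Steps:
E(G, u) = 5 + G
((13 + 20*E(6, -1)) + 971)/(1955 + 14) = ((13 + 20*(5 + 6)) + 971)/(1955 + 14) = ((13 + 20*11) + 971)/1969 = ((13 + 220) + 971)*(1/1969) = (233 + 971)*(1/1969) = 1204*(1/1969) = 1204/1969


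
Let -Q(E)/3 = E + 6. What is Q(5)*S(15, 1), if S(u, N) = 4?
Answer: -132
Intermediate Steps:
Q(E) = -18 - 3*E (Q(E) = -3*(E + 6) = -3*(6 + E) = -18 - 3*E)
Q(5)*S(15, 1) = (-18 - 3*5)*4 = (-18 - 15)*4 = -33*4 = -132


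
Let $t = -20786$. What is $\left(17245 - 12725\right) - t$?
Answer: $25306$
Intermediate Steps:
$\left(17245 - 12725\right) - t = \left(17245 - 12725\right) - -20786 = \left(17245 - 12725\right) + 20786 = 4520 + 20786 = 25306$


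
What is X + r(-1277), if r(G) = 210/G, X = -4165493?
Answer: -5319334771/1277 ≈ -4.1655e+6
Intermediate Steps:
X + r(-1277) = -4165493 + 210/(-1277) = -4165493 + 210*(-1/1277) = -4165493 - 210/1277 = -5319334771/1277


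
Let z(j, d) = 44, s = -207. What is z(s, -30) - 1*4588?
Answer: -4544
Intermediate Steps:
z(s, -30) - 1*4588 = 44 - 1*4588 = 44 - 4588 = -4544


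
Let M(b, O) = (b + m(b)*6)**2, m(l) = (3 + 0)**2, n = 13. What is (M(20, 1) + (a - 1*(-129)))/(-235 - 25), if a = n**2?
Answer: -2887/130 ≈ -22.208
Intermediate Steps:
m(l) = 9 (m(l) = 3**2 = 9)
a = 169 (a = 13**2 = 169)
M(b, O) = (54 + b)**2 (M(b, O) = (b + 9*6)**2 = (b + 54)**2 = (54 + b)**2)
(M(20, 1) + (a - 1*(-129)))/(-235 - 25) = ((54 + 20)**2 + (169 - 1*(-129)))/(-235 - 25) = (74**2 + (169 + 129))/(-260) = (5476 + 298)*(-1/260) = 5774*(-1/260) = -2887/130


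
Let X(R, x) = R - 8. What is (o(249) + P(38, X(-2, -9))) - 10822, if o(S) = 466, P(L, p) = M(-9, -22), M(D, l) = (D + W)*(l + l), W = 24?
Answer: -11016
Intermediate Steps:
M(D, l) = 2*l*(24 + D) (M(D, l) = (D + 24)*(l + l) = (24 + D)*(2*l) = 2*l*(24 + D))
X(R, x) = -8 + R
P(L, p) = -660 (P(L, p) = 2*(-22)*(24 - 9) = 2*(-22)*15 = -660)
(o(249) + P(38, X(-2, -9))) - 10822 = (466 - 660) - 10822 = -194 - 10822 = -11016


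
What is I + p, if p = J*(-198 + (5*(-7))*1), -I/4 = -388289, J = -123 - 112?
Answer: 1607911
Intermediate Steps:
J = -235
I = 1553156 (I = -4*(-388289) = 1553156)
p = 54755 (p = -235*(-198 + (5*(-7))*1) = -235*(-198 - 35*1) = -235*(-198 - 35) = -235*(-233) = 54755)
I + p = 1553156 + 54755 = 1607911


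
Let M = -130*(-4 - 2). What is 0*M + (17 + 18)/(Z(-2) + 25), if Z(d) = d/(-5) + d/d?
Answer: 175/132 ≈ 1.3258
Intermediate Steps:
Z(d) = 1 - d/5 (Z(d) = d*(-⅕) + 1 = -d/5 + 1 = 1 - d/5)
M = 780 (M = -130*(-6) = -26*(-30) = 780)
0*M + (17 + 18)/(Z(-2) + 25) = 0*780 + (17 + 18)/((1 - ⅕*(-2)) + 25) = 0 + 35/((1 + ⅖) + 25) = 0 + 35/(7/5 + 25) = 0 + 35/(132/5) = 0 + 35*(5/132) = 0 + 175/132 = 175/132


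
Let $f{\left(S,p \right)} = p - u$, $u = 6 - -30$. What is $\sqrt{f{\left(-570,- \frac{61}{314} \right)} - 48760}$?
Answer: $\frac{3 i \sqrt{534567730}}{314} \approx 220.9 i$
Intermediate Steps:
$u = 36$ ($u = 6 + 30 = 36$)
$f{\left(S,p \right)} = -36 + p$ ($f{\left(S,p \right)} = p - 36 = -36 + p$)
$\sqrt{f{\left(-570,- \frac{61}{314} \right)} - 48760} = \sqrt{\left(-36 - \frac{61}{314}\right) - 48760} = \sqrt{- \frac{11365}{314} - 48760} = \sqrt{- \frac{15322005}{314}} = \frac{3 i \sqrt{534567730}}{314}$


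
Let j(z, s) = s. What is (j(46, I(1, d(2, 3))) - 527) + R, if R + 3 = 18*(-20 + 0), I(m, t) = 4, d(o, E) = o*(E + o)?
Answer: -886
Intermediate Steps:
R = -363 (R = -3 + 18*(-20 + 0) = -3 + 18*(-20) = -3 - 360 = -363)
(j(46, I(1, d(2, 3))) - 527) + R = (4 - 527) - 363 = -523 - 363 = -886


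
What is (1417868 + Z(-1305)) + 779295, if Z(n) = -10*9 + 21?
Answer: 2197094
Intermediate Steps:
Z(n) = -69 (Z(n) = -90 + 21 = -69)
(1417868 + Z(-1305)) + 779295 = (1417868 - 69) + 779295 = 1417799 + 779295 = 2197094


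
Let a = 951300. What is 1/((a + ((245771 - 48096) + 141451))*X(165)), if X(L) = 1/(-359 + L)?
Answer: -97/645213 ≈ -0.00015034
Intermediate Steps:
1/((a + ((245771 - 48096) + 141451))*X(165)) = 1/((951300 + ((245771 - 48096) + 141451))*(1/(-359 + 165))) = 1/((951300 + (197675 + 141451))*(1/(-194))) = 1/((951300 + 339126)*(-1/194)) = -194/1290426 = (1/1290426)*(-194) = -97/645213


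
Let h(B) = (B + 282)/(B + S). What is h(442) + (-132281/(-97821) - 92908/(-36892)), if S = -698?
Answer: 60196667897/57740997312 ≈ 1.0425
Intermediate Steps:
h(B) = (282 + B)/(-698 + B) (h(B) = (B + 282)/(B - 698) = (282 + B)/(-698 + B))
h(442) + (-132281/(-97821) - 92908/(-36892)) = (282 + 442)/(-698 + 442) + (-132281/(-97821) - 92908/(-36892)) = 724/(-256) + (-132281*(-1/97821) - 92908*(-1/36892)) = -1/256*724 + (132281/97821 + 23227/9223) = -181/64 + 3492116030/902203083 = 60196667897/57740997312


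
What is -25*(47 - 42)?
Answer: -125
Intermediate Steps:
-25*(47 - 42) = -25*5 = -125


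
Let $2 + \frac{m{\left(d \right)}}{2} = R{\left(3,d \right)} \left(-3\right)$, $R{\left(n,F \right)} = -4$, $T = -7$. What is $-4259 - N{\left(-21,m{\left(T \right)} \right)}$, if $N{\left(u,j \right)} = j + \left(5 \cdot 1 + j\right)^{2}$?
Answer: $-4904$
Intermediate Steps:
$m{\left(d \right)} = 20$ ($m{\left(d \right)} = -4 + 2 \left(\left(-4\right) \left(-3\right)\right) = -4 + 2 \cdot 12 = -4 + 24 = 20$)
$N{\left(u,j \right)} = j + \left(5 + j\right)^{2}$
$-4259 - N{\left(-21,m{\left(T \right)} \right)} = -4259 - \left(20 + \left(5 + 20\right)^{2}\right) = -4259 - \left(20 + 25^{2}\right) = -4259 - \left(20 + 625\right) = -4259 - 645 = -4904$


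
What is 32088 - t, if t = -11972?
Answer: 44060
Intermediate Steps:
32088 - t = 32088 - 1*(-11972) = 32088 + 11972 = 44060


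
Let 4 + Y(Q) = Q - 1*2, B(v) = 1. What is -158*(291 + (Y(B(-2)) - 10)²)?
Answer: -81528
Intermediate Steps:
Y(Q) = -6 + Q (Y(Q) = -4 + (Q - 1*2) = -4 + (Q - 2) = -4 + (-2 + Q) = -6 + Q)
-158*(291 + (Y(B(-2)) - 10)²) = -158*(291 + ((-6 + 1) - 10)²) = -158*(291 + (-5 - 10)²) = -158*(291 + (-15)²) = -158*(291 + 225) = -158*516 = -81528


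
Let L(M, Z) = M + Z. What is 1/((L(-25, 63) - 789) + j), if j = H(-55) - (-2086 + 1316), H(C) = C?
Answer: -1/36 ≈ -0.027778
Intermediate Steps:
j = 715 (j = -55 - (-2086 + 1316) = -55 - 1*(-770) = -55 + 770 = 715)
1/((L(-25, 63) - 789) + j) = 1/(((-25 + 63) - 789) + 715) = 1/((38 - 789) + 715) = 1/(-751 + 715) = 1/(-36) = -1/36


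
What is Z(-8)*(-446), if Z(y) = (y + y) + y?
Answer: 10704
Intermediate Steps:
Z(y) = 3*y (Z(y) = 2*y + y = 3*y)
Z(-8)*(-446) = (3*(-8))*(-446) = -24*(-446) = 10704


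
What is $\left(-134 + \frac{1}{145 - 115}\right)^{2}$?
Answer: $\frac{16152361}{900} \approx 17947.0$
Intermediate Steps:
$\left(-134 + \frac{1}{145 - 115}\right)^{2} = \left(-134 + \frac{1}{30}\right)^{2} = \left(- \frac{4019}{30}\right)^{2} = \frac{16152361}{900}$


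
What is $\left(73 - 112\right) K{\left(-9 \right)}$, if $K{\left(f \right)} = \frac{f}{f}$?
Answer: $-39$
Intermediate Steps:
$K{\left(f \right)} = 1$
$\left(73 - 112\right) K{\left(-9 \right)} = \left(73 - 112\right) 1 = \left(-39\right) 1 = -39$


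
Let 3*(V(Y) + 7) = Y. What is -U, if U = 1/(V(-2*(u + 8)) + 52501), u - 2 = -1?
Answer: -1/52488 ≈ -1.9052e-5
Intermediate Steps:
u = 1 (u = 2 - 1 = 1)
V(Y) = -7 + Y/3
U = 1/52488 (U = 1/((-7 + (-2*(1 + 8))/3) + 52501) = 1/((-7 + (-2*9)/3) + 52501) = 1/((-7 + (⅓)*(-18)) + 52501) = 1/((-7 - 6) + 52501) = 1/(-13 + 52501) = 1/52488 ≈ 1.9052e-5)
-U = -1*1/52488 = -1/52488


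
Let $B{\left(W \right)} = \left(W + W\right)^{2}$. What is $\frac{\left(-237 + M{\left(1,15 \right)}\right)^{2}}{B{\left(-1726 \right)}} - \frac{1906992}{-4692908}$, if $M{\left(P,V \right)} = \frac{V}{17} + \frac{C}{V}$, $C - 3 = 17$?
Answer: $\frac{3736171779993011}{9090839367853452} \approx 0.41098$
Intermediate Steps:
$C = 20$ ($C = 3 + 17 = 20$)
$M{\left(P,V \right)} = \frac{20}{V} + \frac{V}{17}$ ($M{\left(P,V \right)} = \frac{V}{17} + \frac{20}{V} = \frac{20}{V} + \frac{V}{17}$)
$B{\left(W \right)} = 4 W^{2}$ ($B{\left(W \right)} = \left(2 W\right)^{2} = 4 W^{2}$)
$\frac{\left(-237 + M{\left(1,15 \right)}\right)^{2}}{B{\left(-1726 \right)}} - \frac{1906992}{-4692908} = \frac{\left(-237 + \left(\frac{20}{15} + \frac{1}{17} \cdot 15\right)\right)^{2}}{4 \left(-1726\right)^{2}} - \frac{1906992}{-4692908} = \frac{\left(-237 + \left(20 \cdot \frac{1}{15} + \frac{15}{17}\right)\right)^{2}}{4 \cdot 2979076} - - \frac{476748}{1173227} = \frac{\left(-237 + \left(\frac{4}{3} + \frac{15}{17}\right)\right)^{2}}{11916304} + \frac{476748}{1173227} = \left(-237 + \frac{113}{51}\right)^{2} \cdot \frac{1}{11916304} + \frac{476748}{1173227} = \left(- \frac{11974}{51}\right)^{2} \cdot \frac{1}{11916304} + \frac{476748}{1173227} = \frac{143376676}{2601} \cdot \frac{1}{11916304} + \frac{476748}{1173227} = \frac{35844169}{7748576676} + \frac{476748}{1173227} = \frac{3736171779993011}{9090839367853452}$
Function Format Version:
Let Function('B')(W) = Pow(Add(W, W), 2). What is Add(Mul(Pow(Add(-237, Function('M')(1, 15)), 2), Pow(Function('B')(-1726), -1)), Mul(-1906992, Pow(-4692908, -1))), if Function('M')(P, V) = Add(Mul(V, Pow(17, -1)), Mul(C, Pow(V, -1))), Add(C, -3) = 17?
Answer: Rational(3736171779993011, 9090839367853452) ≈ 0.41098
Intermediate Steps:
C = 20 (C = Add(3, 17) = 20)
Function('M')(P, V) = Add(Mul(20, Pow(V, -1)), Mul(Rational(1, 17), V)) (Function('M')(P, V) = Add(Mul(V, Pow(17, -1)), Mul(20, Pow(V, -1))) = Add(Mul(V, Rational(1, 17)), Mul(20, Pow(V, -1))) = Add(Mul(Rational(1, 17), V), Mul(20, Pow(V, -1))) = Add(Mul(20, Pow(V, -1)), Mul(Rational(1, 17), V)))
Function('B')(W) = Mul(4, Pow(W, 2)) (Function('B')(W) = Pow(Mul(2, W), 2) = Mul(4, Pow(W, 2)))
Add(Mul(Pow(Add(-237, Function('M')(1, 15)), 2), Pow(Function('B')(-1726), -1)), Mul(-1906992, Pow(-4692908, -1))) = Add(Mul(Pow(Add(-237, Add(Mul(20, Pow(15, -1)), Mul(Rational(1, 17), 15))), 2), Pow(Mul(4, Pow(-1726, 2)), -1)), Mul(-1906992, Pow(-4692908, -1))) = Add(Mul(Pow(Add(-237, Add(Mul(20, Rational(1, 15)), Rational(15, 17))), 2), Pow(Mul(4, 2979076), -1)), Mul(-1906992, Rational(-1, 4692908))) = Add(Mul(Pow(Add(-237, Add(Rational(4, 3), Rational(15, 17))), 2), Pow(11916304, -1)), Rational(476748, 1173227)) = Add(Mul(Pow(Add(-237, Rational(113, 51)), 2), Rational(1, 11916304)), Rational(476748, 1173227)) = Add(Mul(Pow(Rational(-11974, 51), 2), Rational(1, 11916304)), Rational(476748, 1173227)) = Add(Mul(Rational(143376676, 2601), Rational(1, 11916304)), Rational(476748, 1173227)) = Add(Rational(35844169, 7748576676), Rational(476748, 1173227)) = Rational(3736171779993011, 9090839367853452)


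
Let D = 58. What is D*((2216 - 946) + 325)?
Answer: 92510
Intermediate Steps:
D*((2216 - 946) + 325) = 58*((2216 - 946) + 325) = 58*(1270 + 325) = 58*1595 = 92510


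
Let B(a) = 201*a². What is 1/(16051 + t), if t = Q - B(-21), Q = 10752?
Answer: -1/61838 ≈ -1.6171e-5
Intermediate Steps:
t = -77889 (t = 10752 - 201*(-21)² = 10752 - 201*441 = 10752 - 1*88641 = 10752 - 88641 = -77889)
1/(16051 + t) = 1/(16051 - 77889) = 1/(-61838) = -1/61838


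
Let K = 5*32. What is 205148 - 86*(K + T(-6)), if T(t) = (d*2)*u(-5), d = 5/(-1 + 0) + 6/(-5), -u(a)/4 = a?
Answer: 212716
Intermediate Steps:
u(a) = -4*a
K = 160
d = -31/5 (d = 5/(-1) + 6*(-⅕) = 5*(-1) - 6/5 = -5 - 6/5 = -31/5 ≈ -6.2000)
T(t) = -248 (T(t) = (-31/5*2)*(-4*(-5)) = -62/5*20 = -248)
205148 - 86*(K + T(-6)) = 205148 - 86*(160 - 248) = 205148 - 86*(-88) = 205148 + 7568 = 212716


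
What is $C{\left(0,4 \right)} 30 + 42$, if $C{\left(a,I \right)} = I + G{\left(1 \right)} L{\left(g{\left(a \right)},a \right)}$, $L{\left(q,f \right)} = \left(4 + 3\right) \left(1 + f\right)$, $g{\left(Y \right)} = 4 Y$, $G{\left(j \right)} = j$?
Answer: $372$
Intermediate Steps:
$L{\left(q,f \right)} = 7 + 7 f$ ($L{\left(q,f \right)} = 7 \left(1 + f\right) = 7 + 7 f$)
$C{\left(a,I \right)} = 7 + I + 7 a$ ($C{\left(a,I \right)} = I + 1 \left(7 + 7 a\right) = I + \left(7 + 7 a\right) = 7 + I + 7 a$)
$C{\left(0,4 \right)} 30 + 42 = \left(7 + 4 + 7 \cdot 0\right) 30 + 42 = \left(7 + 4 + 0\right) 30 + 42 = 11 \cdot 30 + 42 = 330 + 42 = 372$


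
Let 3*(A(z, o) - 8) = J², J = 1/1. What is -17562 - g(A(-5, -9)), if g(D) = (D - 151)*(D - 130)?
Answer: -314278/9 ≈ -34920.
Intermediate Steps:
J = 1
A(z, o) = 25/3 (A(z, o) = 8 + (⅓)*1² = 8 + (⅓)*1 = 8 + ⅓ = 25/3)
g(D) = (-151 + D)*(-130 + D)
-17562 - g(A(-5, -9)) = -17562 - (19630 + (25/3)² - 281*25/3) = -17562 - (19630 + 625/9 - 7025/3) = -17562 - 1*156220/9 = -17562 - 156220/9 = -314278/9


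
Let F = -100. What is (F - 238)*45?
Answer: -15210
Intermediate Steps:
(F - 238)*45 = (-100 - 238)*45 = -338*45 = -15210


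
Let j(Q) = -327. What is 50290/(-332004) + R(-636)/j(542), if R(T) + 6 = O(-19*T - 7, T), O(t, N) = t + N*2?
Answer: -200097557/6031406 ≈ -33.176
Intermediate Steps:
O(t, N) = t + 2*N
R(T) = -13 - 17*T (R(T) = -6 + ((-19*T - 7) + 2*T) = -6 + ((-7 - 19*T) + 2*T) = -6 + (-7 - 17*T) = -13 - 17*T)
50290/(-332004) + R(-636)/j(542) = 50290/(-332004) + (-13 - 17*(-636))/(-327) = 50290*(-1/332004) + (-13 + 10812)*(-1/327) = -25145/166002 + 10799*(-1/327) = -25145/166002 - 10799/327 = -200097557/6031406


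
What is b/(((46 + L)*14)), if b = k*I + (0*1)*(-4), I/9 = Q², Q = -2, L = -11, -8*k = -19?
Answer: 171/980 ≈ 0.17449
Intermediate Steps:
k = 19/8 (k = -⅛*(-19) = 19/8 ≈ 2.3750)
I = 36 (I = 9*(-2)² = 9*4 = 36)
b = 171/2 (b = (19/8)*36 + (0*1)*(-4) = 171/2 + 0*(-4) = 171/2 + 0 = 171/2 ≈ 85.500)
b/(((46 + L)*14)) = 171/(2*(((46 - 11)*14))) = 171/(2*((35*14))) = (171/2)/490 = (171/2)*(1/490) = 171/980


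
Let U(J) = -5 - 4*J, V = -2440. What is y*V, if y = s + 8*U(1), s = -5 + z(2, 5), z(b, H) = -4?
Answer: 197640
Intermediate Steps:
s = -9 (s = -5 - 4 = -9)
y = -81 (y = -9 + 8*(-5 - 4*1) = -9 + 8*(-5 - 4) = -9 + 8*(-9) = -9 - 72 = -81)
y*V = -81*(-2440) = 197640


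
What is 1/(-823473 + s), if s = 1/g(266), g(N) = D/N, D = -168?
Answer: -12/9881695 ≈ -1.2144e-6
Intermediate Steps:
g(N) = -168/N
s = -19/12 (s = 1/(-168/266) = 1/(-168*1/266) = 1/(-12/19) = -19/12 ≈ -1.5833)
1/(-823473 + s) = 1/(-823473 - 19/12) = 1/(-9881695/12) = -12/9881695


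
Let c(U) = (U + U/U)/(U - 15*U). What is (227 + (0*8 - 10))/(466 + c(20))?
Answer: 8680/18637 ≈ 0.46574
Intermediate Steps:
c(U) = -(1 + U)/(14*U) (c(U) = (U + 1)/((-14*U)) = (1 + U)*(-1/(14*U)) = -(1 + U)/(14*U))
(227 + (0*8 - 10))/(466 + c(20)) = (227 + (0*8 - 10))/(466 + (1/14)*(-1 - 1*20)/20) = (227 + (0 - 10))/(466 + (1/14)*(1/20)*(-1 - 20)) = (227 - 10)/(466 + (1/14)*(1/20)*(-21)) = 217/(466 - 3/40) = 217/(18637/40) = 217*(40/18637) = 8680/18637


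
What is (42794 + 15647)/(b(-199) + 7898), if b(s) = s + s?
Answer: 58441/7500 ≈ 7.7921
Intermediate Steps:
b(s) = 2*s
(42794 + 15647)/(b(-199) + 7898) = (42794 + 15647)/(2*(-199) + 7898) = 58441/(-398 + 7898) = 58441/7500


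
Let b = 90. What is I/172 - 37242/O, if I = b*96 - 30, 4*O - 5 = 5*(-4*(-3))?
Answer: -12531423/5590 ≈ -2241.8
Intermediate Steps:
O = 65/4 (O = 5/4 + (5*(-4*(-3)))/4 = 5/4 + (5*12)/4 = 5/4 + (¼)*60 = 5/4 + 15 = 65/4 ≈ 16.250)
I = 8610 (I = 90*96 - 30 = 8640 - 30 = 8610)
I/172 - 37242/O = 8610/172 - 37242/65/4 = 8610*(1/172) - 37242*4/65 = 4305/86 - 148968/65 = -12531423/5590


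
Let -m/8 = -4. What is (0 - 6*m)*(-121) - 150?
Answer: 23082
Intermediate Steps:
m = 32 (m = -8*(-4) = 32)
(0 - 6*m)*(-121) - 150 = (0 - 6*32)*(-121) - 150 = (0 - 192)*(-121) - 150 = -192*(-121) - 150 = 23232 - 150 = 23082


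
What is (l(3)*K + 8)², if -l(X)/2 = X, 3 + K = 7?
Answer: 256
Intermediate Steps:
K = 4 (K = -3 + 7 = 4)
l(X) = -2*X
(l(3)*K + 8)² = (-2*3*4 + 8)² = (-6*4 + 8)² = (-24 + 8)² = (-16)² = 256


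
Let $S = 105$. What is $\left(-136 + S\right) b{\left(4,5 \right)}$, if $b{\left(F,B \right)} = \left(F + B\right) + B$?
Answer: $-434$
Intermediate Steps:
$b{\left(F,B \right)} = F + 2 B$ ($b{\left(F,B \right)} = \left(B + F\right) + B = F + 2 B$)
$\left(-136 + S\right) b{\left(4,5 \right)} = \left(-136 + 105\right) \left(4 + 2 \cdot 5\right) = - 31 \left(4 + 10\right) = \left(-31\right) 14 = -434$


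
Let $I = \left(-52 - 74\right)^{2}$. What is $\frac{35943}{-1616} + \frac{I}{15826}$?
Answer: $- \frac{271589151}{12787408} \approx -21.239$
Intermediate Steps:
$I = 15876$ ($I = \left(-126\right)^{2} = 15876$)
$\frac{35943}{-1616} + \frac{I}{15826} = \frac{35943}{-1616} + \frac{15876}{15826} = 35943 \left(- \frac{1}{1616}\right) + 15876 \cdot \frac{1}{15826} = - \frac{35943}{1616} + \frac{7938}{7913} = - \frac{271589151}{12787408}$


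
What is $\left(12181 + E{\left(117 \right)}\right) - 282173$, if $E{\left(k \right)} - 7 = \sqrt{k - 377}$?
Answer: $-269985 + 2 i \sqrt{65} \approx -2.6999 \cdot 10^{5} + 16.125 i$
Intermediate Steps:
$E{\left(k \right)} = 7 + \sqrt{-377 + k}$ ($E{\left(k \right)} = 7 + \sqrt{k - 377} = 7 + \sqrt{-377 + k}$)
$\left(12181 + E{\left(117 \right)}\right) - 282173 = \left(12181 + \left(7 + \sqrt{-377 + 117}\right)\right) - 282173 = \left(12181 + \left(7 + \sqrt{-260}\right)\right) - 282173 = \left(12181 + \left(7 + 2 i \sqrt{65}\right)\right) - 282173 = \left(12188 + 2 i \sqrt{65}\right) - 282173 = -269985 + 2 i \sqrt{65}$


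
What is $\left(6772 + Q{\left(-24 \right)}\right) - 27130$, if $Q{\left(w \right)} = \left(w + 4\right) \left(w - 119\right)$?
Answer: $-17498$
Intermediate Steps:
$Q{\left(w \right)} = \left(-119 + w\right) \left(4 + w\right)$ ($Q{\left(w \right)} = \left(4 + w\right) \left(-119 + w\right) = \left(-119 + w\right) \left(4 + w\right)$)
$\left(6772 + Q{\left(-24 \right)}\right) - 27130 = \left(6772 - \left(-2284 - 576\right)\right) - 27130 = \left(6772 + \left(-476 + 576 + 2760\right)\right) - 27130 = \left(6772 + 2860\right) - 27130 = 9632 - 27130 = -17498$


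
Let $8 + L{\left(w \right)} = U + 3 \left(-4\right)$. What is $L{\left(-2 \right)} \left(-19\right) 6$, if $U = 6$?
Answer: $1596$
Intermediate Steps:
$L{\left(w \right)} = -14$ ($L{\left(w \right)} = -8 + \left(6 + 3 \left(-4\right)\right) = -8 + \left(6 - 12\right) = -8 - 6 = -14$)
$L{\left(-2 \right)} \left(-19\right) 6 = \left(-14\right) \left(-19\right) 6 = 266 \cdot 6 = 1596$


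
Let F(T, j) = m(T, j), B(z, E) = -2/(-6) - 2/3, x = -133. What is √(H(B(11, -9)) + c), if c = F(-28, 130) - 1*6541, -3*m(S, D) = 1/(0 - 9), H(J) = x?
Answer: I*√540591/9 ≈ 81.694*I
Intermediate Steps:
B(z, E) = -⅓ (B(z, E) = -2*(-⅙) - 2*⅓ = ⅓ - ⅔ = -⅓)
H(J) = -133
m(S, D) = 1/27 (m(S, D) = -1/(3*(0 - 9)) = -⅓/(-9) = -⅓*(-⅑) = 1/27)
F(T, j) = 1/27
c = -176606/27 (c = 1/27 - 1*6541 = 1/27 - 6541 = -176606/27 ≈ -6541.0)
√(H(B(11, -9)) + c) = √(-133 - 176606/27) = √(-180197/27) = I*√540591/9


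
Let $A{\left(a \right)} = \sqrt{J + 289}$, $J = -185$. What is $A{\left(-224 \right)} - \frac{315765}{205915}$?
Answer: $- \frac{63153}{41183} + 2 \sqrt{26} \approx 8.6646$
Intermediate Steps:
$A{\left(a \right)} = 2 \sqrt{26}$ ($A{\left(a \right)} = \sqrt{-185 + 289} = \sqrt{104} = 2 \sqrt{26}$)
$A{\left(-224 \right)} - \frac{315765}{205915} = 2 \sqrt{26} - \frac{315765}{205915} = 2 \sqrt{26} - 315765 \cdot \frac{1}{205915} = 2 \sqrt{26} - \frac{63153}{41183} = - \frac{63153}{41183} + 2 \sqrt{26}$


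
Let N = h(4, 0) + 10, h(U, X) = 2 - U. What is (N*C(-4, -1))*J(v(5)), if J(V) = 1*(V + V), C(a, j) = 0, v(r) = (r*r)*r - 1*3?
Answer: 0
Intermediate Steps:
v(r) = -3 + r³ (v(r) = r²*r - 3 = r³ - 3 = -3 + r³)
J(V) = 2*V (J(V) = 1*(2*V) = 2*V)
N = 8 (N = (2 - 1*4) + 10 = (2 - 4) + 10 = -2 + 10 = 8)
(N*C(-4, -1))*J(v(5)) = (8*0)*(2*(-3 + 5³)) = 0*(2*(-3 + 125)) = 0*(2*122) = 0*244 = 0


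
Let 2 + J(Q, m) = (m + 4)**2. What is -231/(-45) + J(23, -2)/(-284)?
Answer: 10919/2130 ≈ 5.1263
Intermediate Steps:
J(Q, m) = -2 + (4 + m)**2 (J(Q, m) = -2 + (m + 4)**2 = -2 + (4 + m)**2)
-231/(-45) + J(23, -2)/(-284) = -231/(-45) + (-2 + (4 - 2)**2)/(-284) = -231*(-1/45) + (-2 + 2**2)*(-1/284) = 77/15 + (-2 + 4)*(-1/284) = 77/15 + 2*(-1/284) = 77/15 - 1/142 = 10919/2130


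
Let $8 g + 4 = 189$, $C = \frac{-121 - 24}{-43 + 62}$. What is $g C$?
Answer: $- \frac{26825}{152} \approx -176.48$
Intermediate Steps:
$C = - \frac{145}{19} \approx -7.6316$
$g = \frac{185}{8}$ ($g = - \frac{1}{2} + \frac{1}{8} \cdot 189 = - \frac{1}{2} + \frac{189}{8} = \frac{185}{8} \approx 23.125$)
$g C = \frac{185}{8} \left(- \frac{145}{19}\right) = - \frac{26825}{152}$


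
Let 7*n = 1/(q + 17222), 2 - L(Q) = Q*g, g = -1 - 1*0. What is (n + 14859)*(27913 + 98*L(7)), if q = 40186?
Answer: 13226159945575/30912 ≈ 4.2787e+8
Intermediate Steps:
g = -1 (g = -1 + 0 = -1)
L(Q) = 2 + Q (L(Q) = 2 - Q*(-1) = 2 - (-1)*Q = 2 + Q)
n = 1/401856 (n = 1/(7*(40186 + 17222)) = (1/7)/57408 = (1/7)*(1/57408) = 1/401856 ≈ 2.4885e-6)
(n + 14859)*(27913 + 98*L(7)) = (1/401856 + 14859)*(27913 + 98*(2 + 7)) = 5971178305*(27913 + 98*9)/401856 = 5971178305*(27913 + 882)/401856 = (5971178305/401856)*28795 = 13226159945575/30912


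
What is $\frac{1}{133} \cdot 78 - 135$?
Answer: $- \frac{17877}{133} \approx -134.41$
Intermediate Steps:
$\frac{1}{133} \cdot 78 - 135 = \frac{78}{133} - 135 = - \frac{17877}{133}$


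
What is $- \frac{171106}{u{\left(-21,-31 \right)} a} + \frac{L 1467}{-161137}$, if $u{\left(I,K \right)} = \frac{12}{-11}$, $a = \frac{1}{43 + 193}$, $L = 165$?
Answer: $\frac{17893907655613}{483411} \approx 3.7016 \cdot 10^{7}$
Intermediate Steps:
$a = \frac{1}{236} \approx 0.0042373$
$u{\left(I,K \right)} = - \frac{12}{11}$ ($u{\left(I,K \right)} = 12 \left(- \frac{1}{11}\right) = - \frac{12}{11}$)
$- \frac{171106}{u{\left(-21,-31 \right)} a} + \frac{L 1467}{-161137} = - \frac{171106}{\left(- \frac{12}{11}\right) \frac{1}{236}} + \frac{165 \cdot 1467}{-161137} = - \frac{171106}{- \frac{3}{649}} + 242055 \left(- \frac{1}{161137}\right) = \left(-171106\right) \left(- \frac{649}{3}\right) - \frac{242055}{161137} = \frac{111047794}{3} - \frac{242055}{161137} = \frac{17893907655613}{483411}$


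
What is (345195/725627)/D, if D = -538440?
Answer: -23013/26047106792 ≈ -8.8351e-7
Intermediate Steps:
(345195/725627)/D = (345195/725627)/(-538440) = (345195*(1/725627))*(-1/538440) = (345195/725627)*(-1/538440) = -23013/26047106792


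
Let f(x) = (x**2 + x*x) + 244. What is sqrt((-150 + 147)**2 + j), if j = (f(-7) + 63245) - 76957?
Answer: I*sqrt(13361) ≈ 115.59*I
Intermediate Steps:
f(x) = 244 + 2*x**2 (f(x) = (x**2 + x**2) + 244 = 2*x**2 + 244 = 244 + 2*x**2)
j = -13370 (j = ((244 + 2*(-7)**2) + 63245) - 76957 = ((244 + 2*49) + 63245) - 76957 = ((244 + 98) + 63245) - 76957 = (342 + 63245) - 76957 = 63587 - 76957 = -13370)
sqrt((-150 + 147)**2 + j) = sqrt((-150 + 147)**2 - 13370) = sqrt((-3)**2 - 13370) = sqrt(9 - 13370) = sqrt(-13361) = I*sqrt(13361)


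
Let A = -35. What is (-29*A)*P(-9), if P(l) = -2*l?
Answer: 18270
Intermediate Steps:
(-29*A)*P(-9) = (-29*(-35))*(-2*(-9)) = 1015*18 = 18270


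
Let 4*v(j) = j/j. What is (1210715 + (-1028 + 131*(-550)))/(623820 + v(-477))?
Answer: 4550548/2495281 ≈ 1.8237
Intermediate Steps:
v(j) = ¼ (v(j) = (j/j)/4 = (¼)*1 = ¼)
(1210715 + (-1028 + 131*(-550)))/(623820 + v(-477)) = (1210715 + (-1028 + 131*(-550)))/(623820 + ¼) = (1210715 + (-1028 - 72050))/(2495281/4) = (1210715 - 73078)*(4/2495281) = 1137637*(4/2495281) = 4550548/2495281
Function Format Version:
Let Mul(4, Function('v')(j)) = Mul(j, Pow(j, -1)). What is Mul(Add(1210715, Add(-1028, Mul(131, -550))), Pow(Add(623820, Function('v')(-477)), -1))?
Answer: Rational(4550548, 2495281) ≈ 1.8237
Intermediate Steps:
Function('v')(j) = Rational(1, 4) (Function('v')(j) = Mul(Rational(1, 4), Mul(j, Pow(j, -1))) = Mul(Rational(1, 4), 1) = Rational(1, 4))
Mul(Add(1210715, Add(-1028, Mul(131, -550))), Pow(Add(623820, Function('v')(-477)), -1)) = Mul(Add(1210715, Add(-1028, Mul(131, -550))), Pow(Add(623820, Rational(1, 4)), -1)) = Mul(Add(1210715, Add(-1028, -72050)), Pow(Rational(2495281, 4), -1)) = Mul(Add(1210715, -73078), Rational(4, 2495281)) = Mul(1137637, Rational(4, 2495281)) = Rational(4550548, 2495281)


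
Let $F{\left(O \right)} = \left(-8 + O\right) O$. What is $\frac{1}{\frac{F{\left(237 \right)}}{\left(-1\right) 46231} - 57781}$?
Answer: $- \frac{46231}{2671327684} \approx -1.7306 \cdot 10^{-5}$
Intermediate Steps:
$F{\left(O \right)} = O \left(-8 + O\right)$
$\frac{1}{\frac{F{\left(237 \right)}}{\left(-1\right) 46231} - 57781} = \frac{1}{\frac{237 \left(-8 + 237\right)}{\left(-1\right) 46231} - 57781} = \frac{1}{\frac{237 \cdot 229}{-46231} - 57781} = \frac{1}{54273 \left(- \frac{1}{46231}\right) - 57781} = \frac{1}{- \frac{54273}{46231} - 57781} = \frac{1}{- \frac{2671327684}{46231}} = - \frac{46231}{2671327684}$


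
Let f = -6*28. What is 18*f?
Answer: -3024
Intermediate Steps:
f = -168
18*f = 18*(-168) = -3024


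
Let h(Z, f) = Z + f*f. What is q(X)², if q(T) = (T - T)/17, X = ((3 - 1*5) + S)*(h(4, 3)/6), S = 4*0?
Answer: 0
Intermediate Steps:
h(Z, f) = Z + f²
S = 0
X = -13/3 (X = ((3 - 1*5) + 0)*((4 + 3²)/6) = ((3 - 5) + 0)*((4 + 9)*(⅙)) = (-2 + 0)*(13*(⅙)) = -2*13/6 = -13/3 ≈ -4.3333)
q(T) = 0 (q(T) = 0*(1/17) = 0)
q(X)² = 0² = 0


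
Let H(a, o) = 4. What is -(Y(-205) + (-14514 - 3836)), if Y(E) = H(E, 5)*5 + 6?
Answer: 18324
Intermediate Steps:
Y(E) = 26 (Y(E) = 4*5 + 6 = 20 + 6 = 26)
-(Y(-205) + (-14514 - 3836)) = -(26 + (-14514 - 3836)) = -(26 - 18350) = -1*(-18324) = 18324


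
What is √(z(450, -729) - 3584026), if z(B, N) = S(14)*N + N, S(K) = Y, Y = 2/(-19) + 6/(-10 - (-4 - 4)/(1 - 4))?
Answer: I*√1293944194/19 ≈ 1893.2*I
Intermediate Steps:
Y = -11/19 (Y = 2*(-1/19) + 6/(-10 - (-8)/(-3)) = -2/19 + 6/(-10 - (-8)*(-1)/3) = -2/19 + 6/(-10 - 1*8/3) = -2/19 + 6/(-10 - 8/3) = -2/19 + 6/(-38/3) = -2/19 + 6*(-3/38) = -2/19 - 9/19 = -11/19 ≈ -0.57895)
S(K) = -11/19
z(B, N) = 8*N/19 (z(B, N) = -11*N/19 + N = 8*N/19)
√(z(450, -729) - 3584026) = √((8/19)*(-729) - 3584026) = √(-5832/19 - 3584026) = √(-68102326/19) = I*√1293944194/19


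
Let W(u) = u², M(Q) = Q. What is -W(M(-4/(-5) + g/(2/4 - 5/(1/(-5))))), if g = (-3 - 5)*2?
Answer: -1936/65025 ≈ -0.029773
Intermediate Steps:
g = -16 (g = -8*2 = -16)
-W(M(-4/(-5) + g/(2/4 - 5/(1/(-5))))) = -(-4/(-5) - 16/(2/4 - 5/(1/(-5))))² = -(-4*(-⅕) - 16/(2*(¼) - 5/(-⅕)))² = -(⅘ - 16/(½ - 5*(-5)))² = -(⅘ - 16/(½ + 25))² = -(⅘ - 16/51/2)² = -(⅘ - 16*2/51)² = -(⅘ - 32/51)² = -(44/255)² = -1*1936/65025 = -1936/65025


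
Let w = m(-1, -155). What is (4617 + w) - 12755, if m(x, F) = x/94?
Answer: -764973/94 ≈ -8138.0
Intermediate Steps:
m(x, F) = x/94 (m(x, F) = x*(1/94) = x/94)
w = -1/94 (w = (1/94)*(-1) = -1/94 ≈ -0.010638)
(4617 + w) - 12755 = (4617 - 1/94) - 12755 = 433997/94 - 12755 = -764973/94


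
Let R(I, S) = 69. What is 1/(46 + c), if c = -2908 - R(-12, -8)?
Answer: -1/2931 ≈ -0.00034118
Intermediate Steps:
c = -2977 (c = -2908 - 1*69 = -2908 - 69 = -2977)
1/(46 + c) = 1/(46 - 2977) = 1/(-2931) = -1/2931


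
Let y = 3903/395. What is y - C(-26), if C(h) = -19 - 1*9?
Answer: 14963/395 ≈ 37.881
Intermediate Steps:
C(h) = -28 (C(h) = -19 - 9 = -28)
y = 3903/395 (y = 3903*(1/395) = 3903/395 ≈ 9.8810)
y - C(-26) = 3903/395 - 1*(-28) = 3903/395 + 28 = 14963/395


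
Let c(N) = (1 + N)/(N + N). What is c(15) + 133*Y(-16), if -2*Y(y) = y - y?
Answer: 8/15 ≈ 0.53333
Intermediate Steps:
Y(y) = 0 (Y(y) = -(y - y)/2 = -1/2*0 = 0)
c(N) = (1 + N)/(2*N) (c(N) = (1 + N)/((2*N)) = (1 + N)*(1/(2*N)) = (1 + N)/(2*N))
c(15) + 133*Y(-16) = (1/2)*(1 + 15)/15 + 133*0 = (1/2)*(1/15)*16 + 0 = 8/15 + 0 = 8/15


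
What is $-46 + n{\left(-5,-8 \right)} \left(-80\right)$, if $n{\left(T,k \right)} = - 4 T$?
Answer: $-1646$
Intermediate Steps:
$-46 + n{\left(-5,-8 \right)} \left(-80\right) = -46 + \left(-4\right) \left(-5\right) \left(-80\right) = -46 + 20 \left(-80\right) = -46 - 1600 = -1646$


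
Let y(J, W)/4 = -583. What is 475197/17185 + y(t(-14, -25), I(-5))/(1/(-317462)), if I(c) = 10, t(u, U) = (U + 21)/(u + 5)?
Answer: 12722423459237/17185 ≈ 7.4032e+8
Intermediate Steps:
t(u, U) = (21 + U)/(5 + u)
y(J, W) = -2332 (y(J, W) = 4*(-583) = -2332)
475197/17185 + y(t(-14, -25), I(-5))/(1/(-317462)) = 475197/17185 - 2332/(1/(-317462)) = 475197*(1/17185) - 2332/(-1/317462) = 475197/17185 - 2332*(-317462) = 475197/17185 + 740321384 = 12722423459237/17185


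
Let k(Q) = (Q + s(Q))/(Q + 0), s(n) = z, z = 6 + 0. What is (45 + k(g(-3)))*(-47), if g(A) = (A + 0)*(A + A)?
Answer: -6533/3 ≈ -2177.7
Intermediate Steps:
z = 6
s(n) = 6
g(A) = 2*A² (g(A) = A*(2*A) = 2*A²)
k(Q) = (6 + Q)/Q (k(Q) = (Q + 6)/(Q + 0) = (6 + Q)/Q)
(45 + k(g(-3)))*(-47) = (45 + (6 + 2*(-3)²)/((2*(-3)²)))*(-47) = (45 + (6 + 2*9)/((2*9)))*(-47) = (45 + (6 + 18)/18)*(-47) = (45 + (1/18)*24)*(-47) = (45 + 4/3)*(-47) = (139/3)*(-47) = -6533/3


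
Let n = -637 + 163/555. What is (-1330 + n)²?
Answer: 1191420276484/308025 ≈ 3.8679e+6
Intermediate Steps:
n = -353372/555 (n = -637 + 163*(1/555) = -637 + 163/555 = -353372/555 ≈ -636.71)
(-1330 + n)² = (-1330 - 353372/555)² = (-1091522/555)² = 1191420276484/308025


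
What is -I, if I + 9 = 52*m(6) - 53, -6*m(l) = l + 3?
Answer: 140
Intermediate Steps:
m(l) = -1/2 - l/6 (m(l) = -(l + 3)/6 = -(3 + l)/6 = -1/2 - l/6)
I = -140 (I = -9 + (52*(-1/2 - 1/6*6) - 53) = -9 + (52*(-1/2 - 1) - 53) = -9 + (52*(-3/2) - 53) = -9 + (-78 - 53) = -9 - 131 = -140)
-I = -1*(-140) = 140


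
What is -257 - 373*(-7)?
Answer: 2354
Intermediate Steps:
-257 - 373*(-7) = -257 + 2611 = 2354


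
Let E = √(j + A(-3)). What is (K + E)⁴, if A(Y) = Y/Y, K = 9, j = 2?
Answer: (9 + √3)⁴ ≈ 13266.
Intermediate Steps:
A(Y) = 1
E = √3 (E = √(2 + 1) = √3 ≈ 1.7320)
(K + E)⁴ = (9 + √3)⁴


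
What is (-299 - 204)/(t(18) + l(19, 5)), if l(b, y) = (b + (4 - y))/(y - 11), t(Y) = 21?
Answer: -503/18 ≈ -27.944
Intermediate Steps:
l(b, y) = (4 + b - y)/(-11 + y)
(-299 - 204)/(t(18) + l(19, 5)) = (-299 - 204)/(21 + (4 + 19 - 1*5)/(-11 + 5)) = -503/(21 + (4 + 19 - 5)/(-6)) = -503/(21 - ⅙*18) = -503/(21 - 3) = -503/18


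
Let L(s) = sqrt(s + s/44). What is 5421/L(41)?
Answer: 3614*sqrt(2255)/205 ≈ 837.16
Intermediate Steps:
L(s) = 3*sqrt(55)*sqrt(s)/22 (L(s) = sqrt(s + s*(1/44)) = sqrt(s + s/44) = sqrt(45*s/44) = 3*sqrt(55)*sqrt(s)/22)
5421/L(41) = 5421/((3*sqrt(55)*sqrt(41)/22)) = 5421/((3*sqrt(2255)/22)) = 5421*(2*sqrt(2255)/615) = 3614*sqrt(2255)/205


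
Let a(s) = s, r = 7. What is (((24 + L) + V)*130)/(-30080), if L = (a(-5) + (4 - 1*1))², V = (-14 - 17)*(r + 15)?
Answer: 4251/1504 ≈ 2.8265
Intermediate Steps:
V = -682 (V = (-14 - 17)*(7 + 15) = -31*22 = -682)
L = 4 (L = (-5 + (4 - 1*1))² = (-5 + (4 - 1))² = (-5 + 3)² = (-2)² = 4)
(((24 + L) + V)*130)/(-30080) = (((24 + 4) - 682)*130)/(-30080) = ((28 - 682)*130)*(-1/30080) = -654*130*(-1/30080) = -85020*(-1/30080) = 4251/1504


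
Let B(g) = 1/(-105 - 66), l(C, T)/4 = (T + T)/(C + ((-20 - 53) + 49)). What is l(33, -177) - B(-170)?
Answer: -26903/171 ≈ -157.33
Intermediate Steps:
l(C, T) = 8*T/(-24 + C) (l(C, T) = 4*((T + T)/(C + ((-20 - 53) + 49))) = 4*((2*T)/(C + (-73 + 49))) = 4*((2*T)/(C - 24)) = 4*((2*T)/(-24 + C)) = 4*(2*T/(-24 + C)) = 8*T/(-24 + C))
B(g) = -1/171 (B(g) = 1/(-171) = -1/171)
l(33, -177) - B(-170) = 8*(-177)/(-24 + 33) - 1*(-1/171) = 8*(-177)/9 + 1/171 = 8*(-177)*(1/9) + 1/171 = -472/3 + 1/171 = -26903/171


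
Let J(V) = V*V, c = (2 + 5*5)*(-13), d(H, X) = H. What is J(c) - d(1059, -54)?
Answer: 122142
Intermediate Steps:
c = -351 (c = (2 + 25)*(-13) = 27*(-13) = -351)
J(V) = V**2
J(c) - d(1059, -54) = (-351)**2 - 1*1059 = 123201 - 1059 = 122142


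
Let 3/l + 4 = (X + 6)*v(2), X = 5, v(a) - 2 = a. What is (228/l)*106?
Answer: 322240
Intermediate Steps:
v(a) = 2 + a
l = 3/40 (l = 3/(-4 + (5 + 6)*(2 + 2)) = 3/(-4 + 11*4) = 3/(-4 + 44) = 3/40 ≈ 0.075000)
(228/l)*106 = (228/(3/40))*106 = (228*(40/3))*106 = 3040*106 = 322240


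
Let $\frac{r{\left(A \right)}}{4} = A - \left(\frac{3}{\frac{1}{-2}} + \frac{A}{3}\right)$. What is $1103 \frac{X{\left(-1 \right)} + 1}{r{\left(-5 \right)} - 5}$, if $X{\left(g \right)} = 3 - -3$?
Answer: $\frac{23163}{17} \approx 1362.5$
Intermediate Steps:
$X{\left(g \right)} = 6$ ($X{\left(g \right)} = 3 + 3 = 6$)
$r{\left(A \right)} = 24 + \frac{8 A}{3}$ ($r{\left(A \right)} = 4 \left(A - \left(\frac{3}{\frac{1}{-2}} + \frac{A}{3}\right)\right) = 4 \left(A - \left(\frac{3}{- \frac{1}{2}} + A \frac{1}{3}\right)\right) = 4 \left(A - \left(3 \left(-2\right) + \frac{A}{3}\right)\right) = 4 \left(A - \left(-6 + \frac{A}{3}\right)\right) = 4 \left(6 + \frac{2 A}{3}\right) = 24 + \frac{8 A}{3}$)
$1103 \frac{X{\left(-1 \right)} + 1}{r{\left(-5 \right)} - 5} = 1103 \frac{6 + 1}{\left(24 + \frac{8}{3} \left(-5\right)\right) - 5} = 1103 \frac{7}{\left(24 - \frac{40}{3}\right) - 5} = 1103 \frac{7}{\frac{32}{3} - 5} = 1103 \frac{7}{\frac{17}{3}} = 1103 \cdot 7 \cdot \frac{3}{17} = 1103 \cdot \frac{21}{17} = \frac{23163}{17}$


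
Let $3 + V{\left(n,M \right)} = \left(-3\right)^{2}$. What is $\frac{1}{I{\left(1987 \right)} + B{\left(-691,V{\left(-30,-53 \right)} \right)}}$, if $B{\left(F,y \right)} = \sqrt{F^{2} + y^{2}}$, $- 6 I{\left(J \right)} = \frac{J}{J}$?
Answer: $\frac{6}{17190611} + \frac{36 \sqrt{477517}}{17190611} \approx 0.0014475$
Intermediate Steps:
$I{\left(J \right)} = - \frac{1}{6}$ ($I{\left(J \right)} = - \frac{J \frac{1}{J}}{6} = \left(- \frac{1}{6}\right) 1 = - \frac{1}{6}$)
$V{\left(n,M \right)} = 6$ ($V{\left(n,M \right)} = -3 + \left(-3\right)^{2} = -3 + 9 = 6$)
$\frac{1}{I{\left(1987 \right)} + B{\left(-691,V{\left(-30,-53 \right)} \right)}} = \frac{1}{- \frac{1}{6} + \sqrt{\left(-691\right)^{2} + 6^{2}}} = \frac{1}{- \frac{1}{6} + \sqrt{477481 + 36}} = \frac{1}{- \frac{1}{6} + \sqrt{477517}}$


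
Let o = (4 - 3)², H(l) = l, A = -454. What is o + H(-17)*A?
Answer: 7719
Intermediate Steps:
o = 1 (o = 1² = 1)
o + H(-17)*A = 1 - 17*(-454) = 1 + 7718 = 7719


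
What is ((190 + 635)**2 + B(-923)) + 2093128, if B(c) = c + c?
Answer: 2771907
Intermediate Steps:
B(c) = 2*c
((190 + 635)**2 + B(-923)) + 2093128 = ((190 + 635)**2 + 2*(-923)) + 2093128 = (825**2 - 1846) + 2093128 = (680625 - 1846) + 2093128 = 678779 + 2093128 = 2771907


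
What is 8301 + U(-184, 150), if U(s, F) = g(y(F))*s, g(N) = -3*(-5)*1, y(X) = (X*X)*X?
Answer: 5541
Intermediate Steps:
y(X) = X³ (y(X) = X²*X = X³)
g(N) = 15 (g(N) = 15*1 = 15)
U(s, F) = 15*s
8301 + U(-184, 150) = 8301 + 15*(-184) = 8301 - 2760 = 5541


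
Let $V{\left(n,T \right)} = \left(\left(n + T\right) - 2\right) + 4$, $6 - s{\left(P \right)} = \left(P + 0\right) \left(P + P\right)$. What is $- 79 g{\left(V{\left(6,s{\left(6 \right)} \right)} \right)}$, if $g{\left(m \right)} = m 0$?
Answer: $0$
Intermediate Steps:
$s{\left(P \right)} = 6 - 2 P^{2}$ ($s{\left(P \right)} = 6 - \left(P + 0\right) \left(P + P\right) = 6 - P 2 P = 6 - 2 P^{2}$)
$V{\left(n,T \right)} = 2 + T + n$ ($V{\left(n,T \right)} = \left(\left(T + n\right) - 2\right) + 4 = \left(-2 + T + n\right) + 4 = 2 + T + n$)
$g{\left(m \right)} = 0$
$- 79 g{\left(V{\left(6,s{\left(6 \right)} \right)} \right)} = \left(-79\right) 0 = 0$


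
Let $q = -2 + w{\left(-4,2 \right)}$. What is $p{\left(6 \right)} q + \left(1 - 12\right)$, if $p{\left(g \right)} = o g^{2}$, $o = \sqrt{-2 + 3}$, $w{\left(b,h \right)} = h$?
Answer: $-11$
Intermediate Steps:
$q = 0$ ($q = -2 + 2 = 0$)
$o = 1$ ($o = \sqrt{1} = 1$)
$p{\left(g \right)} = g^{2}$ ($p{\left(g \right)} = 1 g^{2} = g^{2}$)
$p{\left(6 \right)} q + \left(1 - 12\right) = 6^{2} \cdot 0 + \left(1 - 12\right) = 36 \cdot 0 + \left(1 - 12\right) = 0 - 11 = -11$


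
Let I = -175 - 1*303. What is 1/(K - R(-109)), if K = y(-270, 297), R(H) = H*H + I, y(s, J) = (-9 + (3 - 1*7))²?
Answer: -1/11234 ≈ -8.9015e-5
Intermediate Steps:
y(s, J) = 169 (y(s, J) = (-9 + (3 - 7))² = (-9 - 4)² = (-13)² = 169)
I = -478 (I = -175 - 303 = -478)
R(H) = -478 + H² (R(H) = H*H - 478 = H² - 478 = -478 + H²)
K = 169
1/(K - R(-109)) = 1/(169 - (-478 + (-109)²)) = 1/(169 - (-478 + 11881)) = 1/(169 - 1*11403) = 1/(169 - 11403) = 1/(-11234) = -1/11234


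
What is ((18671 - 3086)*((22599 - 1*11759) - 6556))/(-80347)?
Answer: -66766140/80347 ≈ -830.97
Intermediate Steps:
((18671 - 3086)*((22599 - 1*11759) - 6556))/(-80347) = (15585*((22599 - 11759) - 6556))*(-1/80347) = (15585*(10840 - 6556))*(-1/80347) = (15585*4284)*(-1/80347) = 66766140*(-1/80347) = -66766140/80347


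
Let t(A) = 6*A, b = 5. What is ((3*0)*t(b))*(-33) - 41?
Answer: -41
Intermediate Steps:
((3*0)*t(b))*(-33) - 41 = ((3*0)*(6*5))*(-33) - 41 = (0*30)*(-33) - 41 = 0*(-33) - 41 = 0 - 41 = -41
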